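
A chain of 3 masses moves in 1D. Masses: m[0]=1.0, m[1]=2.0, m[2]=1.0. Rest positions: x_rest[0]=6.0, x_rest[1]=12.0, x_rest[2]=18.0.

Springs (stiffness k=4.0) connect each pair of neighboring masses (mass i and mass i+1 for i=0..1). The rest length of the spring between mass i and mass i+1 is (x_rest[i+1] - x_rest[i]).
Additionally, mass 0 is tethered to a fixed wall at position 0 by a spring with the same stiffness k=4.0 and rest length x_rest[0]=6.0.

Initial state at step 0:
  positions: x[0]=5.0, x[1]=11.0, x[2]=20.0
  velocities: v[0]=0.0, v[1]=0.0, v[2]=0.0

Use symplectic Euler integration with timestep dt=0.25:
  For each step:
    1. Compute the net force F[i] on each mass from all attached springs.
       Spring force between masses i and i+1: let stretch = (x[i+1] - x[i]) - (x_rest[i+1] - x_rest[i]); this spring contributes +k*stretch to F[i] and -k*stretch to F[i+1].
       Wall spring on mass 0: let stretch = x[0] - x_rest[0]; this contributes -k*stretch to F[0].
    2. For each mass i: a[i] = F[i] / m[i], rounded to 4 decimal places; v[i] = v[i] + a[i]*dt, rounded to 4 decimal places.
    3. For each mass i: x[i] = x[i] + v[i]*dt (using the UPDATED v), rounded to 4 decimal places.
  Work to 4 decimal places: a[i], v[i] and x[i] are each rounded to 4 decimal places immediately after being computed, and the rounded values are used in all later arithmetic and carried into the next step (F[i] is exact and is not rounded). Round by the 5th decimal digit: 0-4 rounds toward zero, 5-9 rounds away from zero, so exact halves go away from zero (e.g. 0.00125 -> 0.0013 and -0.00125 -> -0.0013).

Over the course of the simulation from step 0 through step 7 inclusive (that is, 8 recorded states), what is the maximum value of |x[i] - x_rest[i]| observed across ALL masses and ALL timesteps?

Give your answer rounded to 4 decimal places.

Step 0: x=[5.0000 11.0000 20.0000] v=[0.0000 0.0000 0.0000]
Step 1: x=[5.2500 11.3750 19.2500] v=[1.0000 1.5000 -3.0000]
Step 2: x=[5.7188 11.9688 18.0313] v=[1.8750 2.3750 -4.8750]
Step 3: x=[6.3204 12.5391 16.7969] v=[2.4062 2.2813 -4.9375]
Step 4: x=[6.8965 12.8643 15.9981] v=[2.3045 1.3009 -3.1953]
Step 5: x=[7.2405 12.8353 15.9158] v=[1.3758 -0.1161 -0.3291]
Step 6: x=[7.1730 12.4920 16.5634] v=[-0.2699 -1.3733 2.5904]
Step 7: x=[6.6420 11.9927 17.6932] v=[-2.1239 -1.9971 4.5190]
Max displacement = 2.0842

Answer: 2.0842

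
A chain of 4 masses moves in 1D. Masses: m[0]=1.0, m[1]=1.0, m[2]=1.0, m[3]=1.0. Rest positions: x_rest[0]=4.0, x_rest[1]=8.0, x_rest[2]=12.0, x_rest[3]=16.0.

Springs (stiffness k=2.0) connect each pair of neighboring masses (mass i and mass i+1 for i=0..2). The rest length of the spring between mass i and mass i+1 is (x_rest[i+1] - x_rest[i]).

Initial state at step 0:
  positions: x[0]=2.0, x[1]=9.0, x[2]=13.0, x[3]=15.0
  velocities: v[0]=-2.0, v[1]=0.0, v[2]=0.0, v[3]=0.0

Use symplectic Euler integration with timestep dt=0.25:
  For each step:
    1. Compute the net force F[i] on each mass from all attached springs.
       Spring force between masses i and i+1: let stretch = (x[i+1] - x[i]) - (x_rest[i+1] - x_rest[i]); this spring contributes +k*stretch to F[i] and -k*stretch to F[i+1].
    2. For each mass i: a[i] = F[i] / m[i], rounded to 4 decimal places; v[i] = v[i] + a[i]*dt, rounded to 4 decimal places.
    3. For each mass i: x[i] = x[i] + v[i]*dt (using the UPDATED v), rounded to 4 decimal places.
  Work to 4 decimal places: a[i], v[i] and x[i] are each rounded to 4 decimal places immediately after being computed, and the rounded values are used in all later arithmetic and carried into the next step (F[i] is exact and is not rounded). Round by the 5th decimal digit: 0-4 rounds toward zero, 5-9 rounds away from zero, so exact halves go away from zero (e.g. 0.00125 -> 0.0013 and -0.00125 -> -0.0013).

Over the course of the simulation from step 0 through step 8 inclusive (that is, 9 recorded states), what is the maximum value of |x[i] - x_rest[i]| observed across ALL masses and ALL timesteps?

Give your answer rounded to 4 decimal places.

Step 0: x=[2.0000 9.0000 13.0000 15.0000] v=[-2.0000 0.0000 0.0000 0.0000]
Step 1: x=[1.8750 8.6250 12.7500 15.2500] v=[-0.5000 -1.5000 -1.0000 1.0000]
Step 2: x=[2.0938 7.9219 12.2969 15.6875] v=[0.8750 -2.8125 -1.8125 1.7500]
Step 3: x=[2.5411 7.0371 11.7207 16.2012] v=[1.7891 -3.5391 -2.3047 2.0547]
Step 4: x=[3.0504 6.1758 11.1191 16.6548] v=[2.0371 -3.4453 -2.4063 1.8145]
Step 5: x=[3.4504 5.5417 10.5916 16.9165] v=[1.5998 -2.5364 -2.1101 1.0467]
Step 6: x=[3.6118 5.2774 10.2235 16.8876] v=[0.6455 -1.0571 -1.4726 -0.1158]
Step 7: x=[3.4814 5.4232 10.0701 16.5256] v=[-0.5217 0.5832 -0.6136 -1.4479]
Step 8: x=[3.0937 5.9072 10.1428 15.8567] v=[-1.5508 1.9358 0.2907 -2.6757]
Max displacement = 2.7226

Answer: 2.7226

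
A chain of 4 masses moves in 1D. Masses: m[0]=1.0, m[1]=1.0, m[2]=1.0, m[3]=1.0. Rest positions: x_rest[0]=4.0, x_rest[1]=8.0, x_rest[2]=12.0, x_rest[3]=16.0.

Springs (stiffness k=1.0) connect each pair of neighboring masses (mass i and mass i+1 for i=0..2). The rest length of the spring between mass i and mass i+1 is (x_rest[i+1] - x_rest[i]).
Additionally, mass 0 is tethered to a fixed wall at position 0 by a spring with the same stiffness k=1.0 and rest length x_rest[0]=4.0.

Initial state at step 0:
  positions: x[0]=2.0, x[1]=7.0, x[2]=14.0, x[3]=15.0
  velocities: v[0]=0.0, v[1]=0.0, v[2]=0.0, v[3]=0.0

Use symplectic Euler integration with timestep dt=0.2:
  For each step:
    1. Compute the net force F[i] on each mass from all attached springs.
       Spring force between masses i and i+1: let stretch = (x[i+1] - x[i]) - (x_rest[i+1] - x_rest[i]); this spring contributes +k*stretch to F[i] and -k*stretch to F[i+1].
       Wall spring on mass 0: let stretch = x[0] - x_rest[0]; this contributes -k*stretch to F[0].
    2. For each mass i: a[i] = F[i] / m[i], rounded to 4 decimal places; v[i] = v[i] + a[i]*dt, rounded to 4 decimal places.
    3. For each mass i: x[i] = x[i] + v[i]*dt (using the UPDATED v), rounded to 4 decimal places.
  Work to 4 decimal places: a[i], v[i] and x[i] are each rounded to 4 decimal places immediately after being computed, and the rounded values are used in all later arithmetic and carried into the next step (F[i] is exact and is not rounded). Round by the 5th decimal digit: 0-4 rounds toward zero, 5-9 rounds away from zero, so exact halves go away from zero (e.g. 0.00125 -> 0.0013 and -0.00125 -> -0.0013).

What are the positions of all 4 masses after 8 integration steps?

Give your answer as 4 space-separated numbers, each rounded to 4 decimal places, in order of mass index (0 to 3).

Step 0: x=[2.0000 7.0000 14.0000 15.0000] v=[0.0000 0.0000 0.0000 0.0000]
Step 1: x=[2.1200 7.0800 13.7600 15.1200] v=[0.6000 0.4000 -1.2000 0.6000]
Step 2: x=[2.3536 7.2288 13.3072 15.3456] v=[1.1680 0.7440 -2.2640 1.1280]
Step 3: x=[2.6881 7.4257 12.6928 15.6497] v=[1.6723 0.9846 -3.0720 1.5203]
Step 4: x=[3.1045 7.6438 11.9860 15.9955] v=[2.0822 1.0905 -3.5340 1.7289]
Step 5: x=[3.5783 7.8540 11.2659 16.3409] v=[2.3692 1.0511 -3.6005 1.7270]
Step 6: x=[4.0800 8.0297 10.6123 16.6433] v=[2.5087 0.8783 -3.2679 1.5120]
Step 7: x=[4.5765 8.1507 10.0967 16.8645] v=[2.4826 0.6049 -2.5782 1.1058]
Step 8: x=[5.0329 8.2066 9.7739 16.9749] v=[2.2821 0.2793 -1.6138 0.5522]

Answer: 5.0329 8.2066 9.7739 16.9749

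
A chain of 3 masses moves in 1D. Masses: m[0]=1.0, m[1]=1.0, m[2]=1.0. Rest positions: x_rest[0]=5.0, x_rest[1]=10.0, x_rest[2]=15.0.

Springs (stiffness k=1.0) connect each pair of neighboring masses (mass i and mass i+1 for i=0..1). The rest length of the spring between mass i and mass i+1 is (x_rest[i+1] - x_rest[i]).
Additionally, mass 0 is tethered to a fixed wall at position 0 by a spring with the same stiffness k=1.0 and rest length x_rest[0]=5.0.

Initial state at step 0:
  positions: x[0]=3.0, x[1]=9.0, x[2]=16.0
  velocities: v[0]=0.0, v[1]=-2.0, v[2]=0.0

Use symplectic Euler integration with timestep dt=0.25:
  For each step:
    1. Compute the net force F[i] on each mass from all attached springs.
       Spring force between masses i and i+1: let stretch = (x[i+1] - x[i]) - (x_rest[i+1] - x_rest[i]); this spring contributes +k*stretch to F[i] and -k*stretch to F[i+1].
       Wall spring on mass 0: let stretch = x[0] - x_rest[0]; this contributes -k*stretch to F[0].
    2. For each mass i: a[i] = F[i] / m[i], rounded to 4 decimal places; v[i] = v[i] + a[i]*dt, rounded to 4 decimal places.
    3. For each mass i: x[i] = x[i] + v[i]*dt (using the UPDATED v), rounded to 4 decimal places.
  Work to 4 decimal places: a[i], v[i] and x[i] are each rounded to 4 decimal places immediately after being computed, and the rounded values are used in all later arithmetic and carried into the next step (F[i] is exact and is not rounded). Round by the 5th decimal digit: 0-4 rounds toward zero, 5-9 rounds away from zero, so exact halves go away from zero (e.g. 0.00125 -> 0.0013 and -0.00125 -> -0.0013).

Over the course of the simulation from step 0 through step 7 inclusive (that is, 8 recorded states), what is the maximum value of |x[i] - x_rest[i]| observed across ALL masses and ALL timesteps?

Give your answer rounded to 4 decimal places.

Answer: 2.3507

Derivation:
Step 0: x=[3.0000 9.0000 16.0000] v=[0.0000 -2.0000 0.0000]
Step 1: x=[3.1875 8.5625 15.8750] v=[0.7500 -1.7500 -0.5000]
Step 2: x=[3.5117 8.2461 15.6055] v=[1.2969 -1.2656 -1.0781]
Step 3: x=[3.9124 8.0938 15.1885] v=[1.6026 -0.6094 -1.6680]
Step 4: x=[4.3299 8.1235 14.6406] v=[1.6699 0.1189 -2.1917]
Step 5: x=[4.7139 8.3235 13.9979] v=[1.5358 0.7998 -2.5710]
Step 6: x=[5.0288 8.6525 13.3130] v=[1.2597 1.3160 -2.7396]
Step 7: x=[5.2559 9.0463 12.6493] v=[0.9084 1.5752 -2.6547]
Max displacement = 2.3507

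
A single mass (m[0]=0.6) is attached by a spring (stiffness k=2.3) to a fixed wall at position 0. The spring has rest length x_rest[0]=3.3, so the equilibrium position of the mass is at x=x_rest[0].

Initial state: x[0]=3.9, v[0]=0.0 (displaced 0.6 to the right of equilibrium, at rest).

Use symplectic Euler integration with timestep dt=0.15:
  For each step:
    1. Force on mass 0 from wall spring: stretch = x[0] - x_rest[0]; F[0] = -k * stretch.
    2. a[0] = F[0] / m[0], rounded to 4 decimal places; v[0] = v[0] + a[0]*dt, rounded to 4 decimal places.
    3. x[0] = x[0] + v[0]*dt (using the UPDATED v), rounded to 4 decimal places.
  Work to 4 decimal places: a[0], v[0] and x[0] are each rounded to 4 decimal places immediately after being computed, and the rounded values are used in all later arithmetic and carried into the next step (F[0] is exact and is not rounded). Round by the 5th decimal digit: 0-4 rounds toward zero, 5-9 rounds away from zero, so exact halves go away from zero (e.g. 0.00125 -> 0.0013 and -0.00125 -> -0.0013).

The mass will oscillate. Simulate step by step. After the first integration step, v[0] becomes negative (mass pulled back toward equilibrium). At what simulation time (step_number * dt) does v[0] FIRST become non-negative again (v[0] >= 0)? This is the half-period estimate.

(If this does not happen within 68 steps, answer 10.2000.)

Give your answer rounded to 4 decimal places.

Step 0: x=[3.9000] v=[0.0000]
Step 1: x=[3.8483] v=[-0.3450]
Step 2: x=[3.7493] v=[-0.6603]
Step 3: x=[3.6115] v=[-0.9186]
Step 4: x=[3.4468] v=[-1.0977]
Step 5: x=[3.2695] v=[-1.1821]
Step 6: x=[3.0948] v=[-1.1646]
Step 7: x=[2.9378] v=[-1.0466]
Step 8: x=[2.8121] v=[-0.8383]
Step 9: x=[2.7284] v=[-0.5578]
Step 10: x=[2.6940] v=[-0.2291]
Step 11: x=[2.7119] v=[0.1194]
First v>=0 after going negative at step 11, time=1.6500

Answer: 1.6500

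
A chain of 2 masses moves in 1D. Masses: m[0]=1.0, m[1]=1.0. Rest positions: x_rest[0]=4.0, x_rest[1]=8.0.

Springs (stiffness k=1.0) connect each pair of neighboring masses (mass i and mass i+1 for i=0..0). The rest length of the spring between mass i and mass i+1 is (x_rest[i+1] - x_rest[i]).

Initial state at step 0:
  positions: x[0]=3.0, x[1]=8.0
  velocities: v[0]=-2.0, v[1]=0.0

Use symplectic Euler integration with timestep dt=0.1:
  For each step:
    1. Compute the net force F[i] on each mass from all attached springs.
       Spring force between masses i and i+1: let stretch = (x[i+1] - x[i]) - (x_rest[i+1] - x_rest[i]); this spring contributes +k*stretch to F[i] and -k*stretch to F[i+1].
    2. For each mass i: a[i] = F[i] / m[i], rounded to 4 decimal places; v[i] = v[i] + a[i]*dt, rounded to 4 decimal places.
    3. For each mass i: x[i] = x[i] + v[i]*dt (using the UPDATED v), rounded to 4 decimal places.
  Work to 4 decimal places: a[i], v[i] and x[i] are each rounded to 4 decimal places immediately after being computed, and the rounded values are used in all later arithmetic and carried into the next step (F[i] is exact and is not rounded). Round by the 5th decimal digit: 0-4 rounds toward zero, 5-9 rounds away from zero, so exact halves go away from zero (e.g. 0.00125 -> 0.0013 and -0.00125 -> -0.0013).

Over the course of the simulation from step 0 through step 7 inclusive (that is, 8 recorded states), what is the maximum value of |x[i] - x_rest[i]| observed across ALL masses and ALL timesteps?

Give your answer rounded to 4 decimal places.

Step 0: x=[3.0000 8.0000] v=[-2.0000 0.0000]
Step 1: x=[2.8100 7.9900] v=[-1.9000 -0.1000]
Step 2: x=[2.6318 7.9682] v=[-1.7820 -0.2180]
Step 3: x=[2.4670 7.9330] v=[-1.6484 -0.3516]
Step 4: x=[2.3168 7.8832] v=[-1.5018 -0.4982]
Step 5: x=[2.1823 7.8177] v=[-1.3452 -0.6548]
Step 6: x=[2.0641 7.7359] v=[-1.1817 -0.8183]
Step 7: x=[1.9627 7.6374] v=[-1.0145 -0.9855]
Max displacement = 2.0373

Answer: 2.0373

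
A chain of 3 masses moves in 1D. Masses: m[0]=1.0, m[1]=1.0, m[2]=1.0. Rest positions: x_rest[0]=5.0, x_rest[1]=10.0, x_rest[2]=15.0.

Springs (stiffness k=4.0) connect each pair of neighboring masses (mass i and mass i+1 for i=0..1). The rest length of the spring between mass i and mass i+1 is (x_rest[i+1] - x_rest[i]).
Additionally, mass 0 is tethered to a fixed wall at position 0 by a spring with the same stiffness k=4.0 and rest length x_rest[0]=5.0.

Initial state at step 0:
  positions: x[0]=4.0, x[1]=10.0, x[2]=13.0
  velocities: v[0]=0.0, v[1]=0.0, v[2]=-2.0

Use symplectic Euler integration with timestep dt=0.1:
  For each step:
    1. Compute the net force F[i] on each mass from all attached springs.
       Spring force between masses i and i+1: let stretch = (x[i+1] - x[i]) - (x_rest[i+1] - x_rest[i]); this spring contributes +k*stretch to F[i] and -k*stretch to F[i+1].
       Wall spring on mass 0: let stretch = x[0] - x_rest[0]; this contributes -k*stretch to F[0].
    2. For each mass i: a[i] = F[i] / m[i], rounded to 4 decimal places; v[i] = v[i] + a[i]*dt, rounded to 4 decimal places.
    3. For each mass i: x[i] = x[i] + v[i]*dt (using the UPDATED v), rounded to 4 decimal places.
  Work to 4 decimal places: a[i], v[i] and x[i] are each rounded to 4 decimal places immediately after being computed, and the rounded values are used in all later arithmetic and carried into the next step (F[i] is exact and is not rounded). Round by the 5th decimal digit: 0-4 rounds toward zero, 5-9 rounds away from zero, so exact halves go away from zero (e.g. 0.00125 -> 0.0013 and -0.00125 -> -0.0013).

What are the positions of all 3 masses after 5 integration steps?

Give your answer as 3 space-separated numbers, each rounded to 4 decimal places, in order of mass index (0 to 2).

Answer: 4.8430 8.5643 13.0929

Derivation:
Step 0: x=[4.0000 10.0000 13.0000] v=[0.0000 0.0000 -2.0000]
Step 1: x=[4.0800 9.8800 12.8800] v=[0.8000 -1.2000 -1.2000]
Step 2: x=[4.2288 9.6480 12.8400] v=[1.4880 -2.3200 -0.4000]
Step 3: x=[4.4252 9.3269 12.8723] v=[1.9642 -3.2109 0.3232]
Step 4: x=[4.6407 8.9516 12.9628] v=[2.1548 -3.7534 0.9050]
Step 5: x=[4.8430 8.5643 13.0929] v=[2.0229 -3.8733 1.3005]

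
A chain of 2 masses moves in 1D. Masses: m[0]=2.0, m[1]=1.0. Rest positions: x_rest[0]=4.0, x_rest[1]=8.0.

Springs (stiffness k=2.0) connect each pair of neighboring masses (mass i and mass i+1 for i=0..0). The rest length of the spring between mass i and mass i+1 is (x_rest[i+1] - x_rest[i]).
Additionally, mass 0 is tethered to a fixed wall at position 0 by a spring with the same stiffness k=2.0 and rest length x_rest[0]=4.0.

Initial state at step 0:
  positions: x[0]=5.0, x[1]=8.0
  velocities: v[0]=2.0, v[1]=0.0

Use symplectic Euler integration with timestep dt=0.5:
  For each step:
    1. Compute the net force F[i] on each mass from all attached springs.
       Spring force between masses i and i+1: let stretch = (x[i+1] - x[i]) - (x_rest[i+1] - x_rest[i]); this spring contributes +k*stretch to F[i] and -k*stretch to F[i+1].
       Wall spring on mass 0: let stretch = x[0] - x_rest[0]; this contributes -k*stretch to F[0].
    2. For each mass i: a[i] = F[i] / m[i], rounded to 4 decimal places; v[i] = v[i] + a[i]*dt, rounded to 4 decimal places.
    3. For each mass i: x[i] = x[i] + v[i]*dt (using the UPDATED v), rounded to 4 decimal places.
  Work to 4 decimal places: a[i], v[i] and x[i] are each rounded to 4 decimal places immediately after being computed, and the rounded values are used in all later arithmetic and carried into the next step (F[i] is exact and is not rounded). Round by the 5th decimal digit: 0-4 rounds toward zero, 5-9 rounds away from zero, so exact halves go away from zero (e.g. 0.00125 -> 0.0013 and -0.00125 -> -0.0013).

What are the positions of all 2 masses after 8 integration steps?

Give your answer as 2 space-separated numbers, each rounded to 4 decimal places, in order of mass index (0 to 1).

Answer: 4.0061 6.7930

Derivation:
Step 0: x=[5.0000 8.0000] v=[2.0000 0.0000]
Step 1: x=[5.5000 8.5000] v=[1.0000 1.0000]
Step 2: x=[5.3750 9.5000] v=[-0.2500 2.0000]
Step 3: x=[4.9375 10.4375] v=[-0.8750 1.8750]
Step 4: x=[4.6406 10.6250] v=[-0.5938 0.3750]
Step 5: x=[4.6797 9.8203] v=[0.0781 -1.6094]
Step 6: x=[4.8340 8.4453] v=[0.3086 -2.7500]
Step 7: x=[4.6826 7.2647] v=[-0.3028 -2.3613]
Step 8: x=[4.0061 6.7930] v=[-1.3531 -0.9434]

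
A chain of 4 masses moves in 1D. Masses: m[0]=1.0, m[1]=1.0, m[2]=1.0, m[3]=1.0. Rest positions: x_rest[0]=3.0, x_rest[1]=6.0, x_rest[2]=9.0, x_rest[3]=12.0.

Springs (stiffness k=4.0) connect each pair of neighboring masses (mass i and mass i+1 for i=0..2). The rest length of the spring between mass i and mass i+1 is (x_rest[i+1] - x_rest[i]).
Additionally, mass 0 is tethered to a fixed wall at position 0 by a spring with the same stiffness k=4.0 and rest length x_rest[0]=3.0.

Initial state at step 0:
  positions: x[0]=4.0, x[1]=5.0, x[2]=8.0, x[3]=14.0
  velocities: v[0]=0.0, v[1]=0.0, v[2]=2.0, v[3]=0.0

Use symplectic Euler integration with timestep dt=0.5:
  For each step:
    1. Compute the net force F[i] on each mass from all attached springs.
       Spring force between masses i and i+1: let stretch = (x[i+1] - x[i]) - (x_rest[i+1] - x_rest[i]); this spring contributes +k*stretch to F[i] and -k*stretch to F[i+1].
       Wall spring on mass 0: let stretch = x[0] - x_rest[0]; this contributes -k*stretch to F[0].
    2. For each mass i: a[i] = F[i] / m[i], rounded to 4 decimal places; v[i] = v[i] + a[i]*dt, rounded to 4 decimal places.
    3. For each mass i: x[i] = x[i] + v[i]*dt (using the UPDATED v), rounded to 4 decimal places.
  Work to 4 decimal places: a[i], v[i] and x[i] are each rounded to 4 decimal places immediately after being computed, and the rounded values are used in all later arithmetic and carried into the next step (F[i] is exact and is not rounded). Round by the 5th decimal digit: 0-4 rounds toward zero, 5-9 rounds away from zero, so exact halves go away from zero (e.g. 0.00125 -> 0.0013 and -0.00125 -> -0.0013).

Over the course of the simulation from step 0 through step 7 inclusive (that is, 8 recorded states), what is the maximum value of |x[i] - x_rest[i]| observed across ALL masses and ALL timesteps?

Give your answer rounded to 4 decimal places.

Answer: 4.0000

Derivation:
Step 0: x=[4.0000 5.0000 8.0000 14.0000] v=[0.0000 0.0000 2.0000 0.0000]
Step 1: x=[1.0000 7.0000 12.0000 11.0000] v=[-6.0000 4.0000 8.0000 -6.0000]
Step 2: x=[3.0000 8.0000 10.0000 12.0000] v=[4.0000 2.0000 -4.0000 2.0000]
Step 3: x=[7.0000 6.0000 8.0000 14.0000] v=[8.0000 -4.0000 -4.0000 4.0000]
Step 4: x=[3.0000 7.0000 10.0000 13.0000] v=[-8.0000 2.0000 4.0000 -2.0000]
Step 5: x=[0.0000 7.0000 12.0000 12.0000] v=[-6.0000 0.0000 4.0000 -2.0000]
Step 6: x=[4.0000 5.0000 9.0000 14.0000] v=[8.0000 -4.0000 -6.0000 4.0000]
Step 7: x=[5.0000 6.0000 7.0000 14.0000] v=[2.0000 2.0000 -4.0000 0.0000]
Max displacement = 4.0000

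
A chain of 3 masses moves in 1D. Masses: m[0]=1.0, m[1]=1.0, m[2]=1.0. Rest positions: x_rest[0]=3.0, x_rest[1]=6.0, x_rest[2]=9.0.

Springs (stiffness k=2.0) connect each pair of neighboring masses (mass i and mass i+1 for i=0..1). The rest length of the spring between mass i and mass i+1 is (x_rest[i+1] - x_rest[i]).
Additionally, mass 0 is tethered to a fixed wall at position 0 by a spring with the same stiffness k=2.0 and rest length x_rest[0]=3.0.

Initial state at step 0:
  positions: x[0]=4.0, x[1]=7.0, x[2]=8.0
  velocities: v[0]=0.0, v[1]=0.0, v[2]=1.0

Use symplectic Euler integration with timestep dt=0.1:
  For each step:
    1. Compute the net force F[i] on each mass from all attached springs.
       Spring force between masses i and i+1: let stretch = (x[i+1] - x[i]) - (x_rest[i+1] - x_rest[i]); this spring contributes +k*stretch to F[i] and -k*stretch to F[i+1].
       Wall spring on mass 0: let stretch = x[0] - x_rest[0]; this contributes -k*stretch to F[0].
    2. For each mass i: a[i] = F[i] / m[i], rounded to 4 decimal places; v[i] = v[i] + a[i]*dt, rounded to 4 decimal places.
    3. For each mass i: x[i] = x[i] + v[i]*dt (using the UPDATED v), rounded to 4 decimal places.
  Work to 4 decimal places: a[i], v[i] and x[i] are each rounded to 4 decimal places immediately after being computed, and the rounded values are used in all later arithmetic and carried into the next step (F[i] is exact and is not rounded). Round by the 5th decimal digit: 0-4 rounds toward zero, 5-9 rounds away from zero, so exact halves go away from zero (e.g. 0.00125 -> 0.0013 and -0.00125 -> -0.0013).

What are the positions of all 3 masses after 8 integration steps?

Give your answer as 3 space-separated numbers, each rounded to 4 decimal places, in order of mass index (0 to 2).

Step 0: x=[4.0000 7.0000 8.0000] v=[0.0000 0.0000 1.0000]
Step 1: x=[3.9800 6.9600 8.1400] v=[-0.2000 -0.4000 1.4000]
Step 2: x=[3.9400 6.8840 8.3164] v=[-0.4000 -0.7600 1.7640]
Step 3: x=[3.8801 6.7778 8.5242] v=[-0.5992 -1.0623 2.0775]
Step 4: x=[3.8005 6.6485 8.7570] v=[-0.7957 -1.2926 2.3282]
Step 5: x=[3.7019 6.5045 9.0077] v=[-0.9862 -1.4405 2.5065]
Step 6: x=[3.5853 6.3545 9.2683] v=[-1.1661 -1.5004 2.6059]
Step 7: x=[3.4524 6.2074 9.5306] v=[-1.3293 -1.4715 2.6231]
Step 8: x=[3.3055 6.0716 9.7865] v=[-1.4688 -1.3579 2.5585]

Answer: 3.3055 6.0716 9.7865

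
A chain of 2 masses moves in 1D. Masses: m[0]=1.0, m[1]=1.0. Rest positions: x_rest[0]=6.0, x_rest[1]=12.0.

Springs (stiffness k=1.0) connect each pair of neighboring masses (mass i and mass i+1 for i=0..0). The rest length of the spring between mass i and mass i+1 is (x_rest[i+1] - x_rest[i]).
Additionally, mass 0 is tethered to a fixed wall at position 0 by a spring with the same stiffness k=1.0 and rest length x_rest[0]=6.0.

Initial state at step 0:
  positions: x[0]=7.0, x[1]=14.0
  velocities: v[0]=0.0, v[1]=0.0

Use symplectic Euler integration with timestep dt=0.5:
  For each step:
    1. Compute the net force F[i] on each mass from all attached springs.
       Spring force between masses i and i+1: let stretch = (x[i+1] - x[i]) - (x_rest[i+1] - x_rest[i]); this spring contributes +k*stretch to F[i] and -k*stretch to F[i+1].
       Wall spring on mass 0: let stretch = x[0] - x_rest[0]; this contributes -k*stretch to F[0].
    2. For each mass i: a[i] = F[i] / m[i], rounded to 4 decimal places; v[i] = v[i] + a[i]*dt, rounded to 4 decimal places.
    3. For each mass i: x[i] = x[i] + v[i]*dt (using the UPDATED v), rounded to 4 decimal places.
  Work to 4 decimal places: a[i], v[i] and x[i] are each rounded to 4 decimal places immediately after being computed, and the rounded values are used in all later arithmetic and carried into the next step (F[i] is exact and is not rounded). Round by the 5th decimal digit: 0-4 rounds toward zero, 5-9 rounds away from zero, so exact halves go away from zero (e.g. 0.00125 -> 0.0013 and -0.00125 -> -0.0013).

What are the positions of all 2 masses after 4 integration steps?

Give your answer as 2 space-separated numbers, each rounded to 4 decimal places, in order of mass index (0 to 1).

Answer: 6.3594 12.2383

Derivation:
Step 0: x=[7.0000 14.0000] v=[0.0000 0.0000]
Step 1: x=[7.0000 13.7500] v=[0.0000 -0.5000]
Step 2: x=[6.9375 13.3125] v=[-0.1250 -0.8750]
Step 3: x=[6.7344 12.7813] v=[-0.4063 -1.0625]
Step 4: x=[6.3594 12.2383] v=[-0.7501 -1.0860]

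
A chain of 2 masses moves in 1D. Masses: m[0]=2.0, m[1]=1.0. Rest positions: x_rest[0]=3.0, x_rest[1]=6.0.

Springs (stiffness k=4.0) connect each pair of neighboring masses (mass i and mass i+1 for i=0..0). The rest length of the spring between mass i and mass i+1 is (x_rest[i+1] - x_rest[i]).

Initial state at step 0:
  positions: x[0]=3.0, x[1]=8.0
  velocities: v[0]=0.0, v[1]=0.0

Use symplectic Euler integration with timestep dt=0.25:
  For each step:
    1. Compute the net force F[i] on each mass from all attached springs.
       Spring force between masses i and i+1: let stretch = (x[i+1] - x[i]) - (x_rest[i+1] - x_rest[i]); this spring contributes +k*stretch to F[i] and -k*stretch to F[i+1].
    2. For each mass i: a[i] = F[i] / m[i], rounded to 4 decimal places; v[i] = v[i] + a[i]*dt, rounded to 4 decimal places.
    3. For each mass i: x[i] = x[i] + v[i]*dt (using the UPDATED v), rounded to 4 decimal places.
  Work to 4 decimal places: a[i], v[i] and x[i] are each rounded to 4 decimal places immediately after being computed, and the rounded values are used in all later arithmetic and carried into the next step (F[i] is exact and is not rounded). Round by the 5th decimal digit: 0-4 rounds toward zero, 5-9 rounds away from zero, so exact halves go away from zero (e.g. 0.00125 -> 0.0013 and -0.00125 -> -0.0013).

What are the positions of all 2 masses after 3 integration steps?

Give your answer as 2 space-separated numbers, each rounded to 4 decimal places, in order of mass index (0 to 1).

Answer: 4.0665 5.8672

Derivation:
Step 0: x=[3.0000 8.0000] v=[0.0000 0.0000]
Step 1: x=[3.2500 7.5000] v=[1.0000 -2.0000]
Step 2: x=[3.6563 6.6875] v=[1.6250 -3.2500]
Step 3: x=[4.0665 5.8672] v=[1.6406 -3.2812]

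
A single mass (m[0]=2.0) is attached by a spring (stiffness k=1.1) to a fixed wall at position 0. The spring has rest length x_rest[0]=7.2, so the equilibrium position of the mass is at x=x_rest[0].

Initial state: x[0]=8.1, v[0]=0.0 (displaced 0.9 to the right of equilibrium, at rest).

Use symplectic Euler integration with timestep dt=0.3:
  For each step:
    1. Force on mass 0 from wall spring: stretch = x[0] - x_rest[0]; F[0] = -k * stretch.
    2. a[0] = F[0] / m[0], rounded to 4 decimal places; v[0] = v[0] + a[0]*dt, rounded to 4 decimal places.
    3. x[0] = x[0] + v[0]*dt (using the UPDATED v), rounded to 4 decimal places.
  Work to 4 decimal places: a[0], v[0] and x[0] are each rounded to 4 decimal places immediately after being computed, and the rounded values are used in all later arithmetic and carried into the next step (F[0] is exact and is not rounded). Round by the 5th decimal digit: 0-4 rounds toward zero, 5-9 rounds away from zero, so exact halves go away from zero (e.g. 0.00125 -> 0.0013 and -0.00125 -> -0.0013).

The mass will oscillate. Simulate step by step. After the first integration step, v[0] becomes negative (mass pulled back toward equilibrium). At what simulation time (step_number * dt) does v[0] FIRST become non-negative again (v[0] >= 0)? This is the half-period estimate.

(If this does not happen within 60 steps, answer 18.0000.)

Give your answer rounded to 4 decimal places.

Step 0: x=[8.1000] v=[0.0000]
Step 1: x=[8.0555] v=[-0.1485]
Step 2: x=[7.9686] v=[-0.2897]
Step 3: x=[7.8437] v=[-0.4165]
Step 4: x=[7.6869] v=[-0.5227]
Step 5: x=[7.5060] v=[-0.6030]
Step 6: x=[7.3100] v=[-0.6535]
Step 7: x=[7.1085] v=[-0.6717]
Step 8: x=[6.9115] v=[-0.6566]
Step 9: x=[6.7288] v=[-0.6090]
Step 10: x=[6.5694] v=[-0.5312]
Step 11: x=[6.4412] v=[-0.4272]
Step 12: x=[6.3506] v=[-0.3020]
Step 13: x=[6.3021] v=[-0.1618]
Step 14: x=[6.2980] v=[-0.0137]
Step 15: x=[6.3385] v=[0.1351]
First v>=0 after going negative at step 15, time=4.5000

Answer: 4.5000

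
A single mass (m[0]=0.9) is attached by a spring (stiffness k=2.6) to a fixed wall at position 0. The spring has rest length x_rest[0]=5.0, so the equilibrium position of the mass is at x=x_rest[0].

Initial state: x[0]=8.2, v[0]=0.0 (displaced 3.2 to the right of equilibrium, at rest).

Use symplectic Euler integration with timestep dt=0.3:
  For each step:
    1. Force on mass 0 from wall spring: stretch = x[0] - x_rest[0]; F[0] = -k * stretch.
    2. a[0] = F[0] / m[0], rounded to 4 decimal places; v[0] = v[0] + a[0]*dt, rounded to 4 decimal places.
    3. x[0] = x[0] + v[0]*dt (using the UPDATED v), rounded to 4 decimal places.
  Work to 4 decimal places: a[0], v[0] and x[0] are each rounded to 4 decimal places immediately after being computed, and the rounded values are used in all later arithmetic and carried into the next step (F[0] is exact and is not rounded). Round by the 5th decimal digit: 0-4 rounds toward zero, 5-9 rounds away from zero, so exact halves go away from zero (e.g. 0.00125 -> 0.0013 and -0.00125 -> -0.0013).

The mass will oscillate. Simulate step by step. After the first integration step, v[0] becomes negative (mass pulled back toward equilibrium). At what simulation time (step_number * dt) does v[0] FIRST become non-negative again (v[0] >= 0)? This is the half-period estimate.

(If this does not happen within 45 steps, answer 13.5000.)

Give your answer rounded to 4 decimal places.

Step 0: x=[8.2000] v=[0.0000]
Step 1: x=[7.3680] v=[-2.7733]
Step 2: x=[5.9203] v=[-4.8256]
Step 3: x=[4.2333] v=[-5.6232]
Step 4: x=[2.7457] v=[-4.9587]
Step 5: x=[1.8442] v=[-3.0050]
Step 6: x=[1.7632] v=[-0.2700]
Step 7: x=[2.5238] v=[2.5352]
First v>=0 after going negative at step 7, time=2.1000

Answer: 2.1000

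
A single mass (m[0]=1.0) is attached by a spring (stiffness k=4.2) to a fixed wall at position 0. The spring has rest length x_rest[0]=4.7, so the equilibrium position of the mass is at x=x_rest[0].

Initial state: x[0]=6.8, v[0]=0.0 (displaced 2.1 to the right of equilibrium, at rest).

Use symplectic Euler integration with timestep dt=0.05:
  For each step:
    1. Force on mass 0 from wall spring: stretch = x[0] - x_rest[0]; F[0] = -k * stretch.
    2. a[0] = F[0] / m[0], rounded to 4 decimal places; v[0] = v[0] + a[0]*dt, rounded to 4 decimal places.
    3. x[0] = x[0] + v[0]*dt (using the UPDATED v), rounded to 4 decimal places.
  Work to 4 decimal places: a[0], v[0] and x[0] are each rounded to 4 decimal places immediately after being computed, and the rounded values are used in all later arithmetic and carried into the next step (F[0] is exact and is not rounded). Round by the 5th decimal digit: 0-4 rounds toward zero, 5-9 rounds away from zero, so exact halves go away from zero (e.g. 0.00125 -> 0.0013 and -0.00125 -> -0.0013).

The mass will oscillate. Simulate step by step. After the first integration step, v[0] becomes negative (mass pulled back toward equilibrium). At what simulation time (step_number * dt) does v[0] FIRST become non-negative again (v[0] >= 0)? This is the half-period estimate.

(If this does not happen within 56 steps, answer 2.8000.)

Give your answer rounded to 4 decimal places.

Step 0: x=[6.8000] v=[0.0000]
Step 1: x=[6.7780] v=[-0.4410]
Step 2: x=[6.7341] v=[-0.8774]
Step 3: x=[6.6689] v=[-1.3046]
Step 4: x=[6.5830] v=[-1.7181]
Step 5: x=[6.4773] v=[-2.1135]
Step 6: x=[6.3530] v=[-2.4867]
Step 7: x=[6.2113] v=[-2.8338]
Step 8: x=[6.0537] v=[-3.1512]
Step 9: x=[5.8819] v=[-3.4355]
Step 10: x=[5.6977] v=[-3.6837]
Step 11: x=[5.5030] v=[-3.8932]
Step 12: x=[5.2999] v=[-4.0618]
Step 13: x=[5.0905] v=[-4.1878]
Step 14: x=[4.8770] v=[-4.2698]
Step 15: x=[4.6617] v=[-4.3070]
Step 16: x=[4.4468] v=[-4.2990]
Step 17: x=[4.2345] v=[-4.2458]
Step 18: x=[4.0271] v=[-4.1480]
Step 19: x=[3.8268] v=[-4.0067]
Step 20: x=[3.6356] v=[-3.8233]
Step 21: x=[3.4556] v=[-3.5998]
Step 22: x=[3.2887] v=[-3.3385]
Step 23: x=[3.1366] v=[-3.0421]
Step 24: x=[3.0009] v=[-2.7138]
Step 25: x=[2.8831] v=[-2.3570]
Step 26: x=[2.7843] v=[-1.9755]
Step 27: x=[2.7056] v=[-1.5732]
Step 28: x=[2.6479] v=[-1.1544]
Step 29: x=[2.6117] v=[-0.7235]
Step 30: x=[2.5975] v=[-0.2850]
Step 31: x=[2.6053] v=[0.1565]
First v>=0 after going negative at step 31, time=1.5500

Answer: 1.5500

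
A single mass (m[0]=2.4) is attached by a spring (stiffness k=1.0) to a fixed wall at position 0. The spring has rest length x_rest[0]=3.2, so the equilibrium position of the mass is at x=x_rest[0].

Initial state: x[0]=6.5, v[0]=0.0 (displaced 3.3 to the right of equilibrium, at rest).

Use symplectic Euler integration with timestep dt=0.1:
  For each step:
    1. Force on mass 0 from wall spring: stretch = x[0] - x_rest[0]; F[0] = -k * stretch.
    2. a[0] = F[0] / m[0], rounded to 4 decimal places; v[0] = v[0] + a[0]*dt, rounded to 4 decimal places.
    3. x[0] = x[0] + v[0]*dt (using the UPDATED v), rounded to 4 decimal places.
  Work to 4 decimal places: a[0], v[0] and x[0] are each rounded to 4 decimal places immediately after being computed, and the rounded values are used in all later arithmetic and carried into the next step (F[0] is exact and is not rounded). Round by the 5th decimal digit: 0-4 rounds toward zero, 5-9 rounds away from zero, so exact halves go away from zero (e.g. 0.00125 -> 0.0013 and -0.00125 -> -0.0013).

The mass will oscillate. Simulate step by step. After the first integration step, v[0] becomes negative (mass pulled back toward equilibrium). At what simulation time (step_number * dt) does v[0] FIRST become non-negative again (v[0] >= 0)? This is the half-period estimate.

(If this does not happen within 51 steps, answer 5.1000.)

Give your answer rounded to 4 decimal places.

Answer: 4.9000

Derivation:
Step 0: x=[6.5000] v=[0.0000]
Step 1: x=[6.4863] v=[-0.1375]
Step 2: x=[6.4589] v=[-0.2744]
Step 3: x=[6.4179] v=[-0.4102]
Step 4: x=[6.3635] v=[-0.5443]
Step 5: x=[6.2959] v=[-0.6761]
Step 6: x=[6.2154] v=[-0.8051]
Step 7: x=[6.1223] v=[-0.9307]
Step 8: x=[6.0171] v=[-1.0525]
Step 9: x=[5.9001] v=[-1.1699]
Step 10: x=[5.7719] v=[-1.2824]
Step 11: x=[5.6329] v=[-1.3896]
Step 12: x=[5.4838] v=[-1.4910]
Step 13: x=[5.3252] v=[-1.5862]
Step 14: x=[5.1577] v=[-1.6748]
Step 15: x=[4.9821] v=[-1.7564]
Step 16: x=[4.7990] v=[-1.8307]
Step 17: x=[4.6093] v=[-1.8973]
Step 18: x=[4.4137] v=[-1.9560]
Step 19: x=[4.2130] v=[-2.0066]
Step 20: x=[4.0081] v=[-2.0488]
Step 21: x=[3.7999] v=[-2.0825]
Step 22: x=[3.5892] v=[-2.1075]
Step 23: x=[3.3768] v=[-2.1237]
Step 24: x=[3.1637] v=[-2.1311]
Step 25: x=[2.9507] v=[-2.1296]
Step 26: x=[2.7388] v=[-2.1192]
Step 27: x=[2.5288] v=[-2.1000]
Step 28: x=[2.3216] v=[-2.0720]
Step 29: x=[2.1181] v=[-2.0354]
Step 30: x=[1.9191] v=[-1.9903]
Step 31: x=[1.7254] v=[-1.9369]
Step 32: x=[1.5379] v=[-1.8755]
Step 33: x=[1.3573] v=[-1.8063]
Step 34: x=[1.1844] v=[-1.7295]
Step 35: x=[1.0199] v=[-1.6455]
Step 36: x=[0.8644] v=[-1.5547]
Step 37: x=[0.7187] v=[-1.4574]
Step 38: x=[0.5833] v=[-1.3540]
Step 39: x=[0.4588] v=[-1.2450]
Step 40: x=[0.3457] v=[-1.1308]
Step 41: x=[0.2445] v=[-1.0119]
Step 42: x=[0.1556] v=[-0.8888]
Step 43: x=[0.0794] v=[-0.7620]
Step 44: x=[0.0162] v=[-0.6320]
Step 45: x=[-0.0337] v=[-0.4993]
Step 46: x=[-0.0702] v=[-0.3646]
Step 47: x=[-0.0930] v=[-0.2283]
Step 48: x=[-0.1021] v=[-0.0911]
Step 49: x=[-0.0975] v=[0.0465]
First v>=0 after going negative at step 49, time=4.9000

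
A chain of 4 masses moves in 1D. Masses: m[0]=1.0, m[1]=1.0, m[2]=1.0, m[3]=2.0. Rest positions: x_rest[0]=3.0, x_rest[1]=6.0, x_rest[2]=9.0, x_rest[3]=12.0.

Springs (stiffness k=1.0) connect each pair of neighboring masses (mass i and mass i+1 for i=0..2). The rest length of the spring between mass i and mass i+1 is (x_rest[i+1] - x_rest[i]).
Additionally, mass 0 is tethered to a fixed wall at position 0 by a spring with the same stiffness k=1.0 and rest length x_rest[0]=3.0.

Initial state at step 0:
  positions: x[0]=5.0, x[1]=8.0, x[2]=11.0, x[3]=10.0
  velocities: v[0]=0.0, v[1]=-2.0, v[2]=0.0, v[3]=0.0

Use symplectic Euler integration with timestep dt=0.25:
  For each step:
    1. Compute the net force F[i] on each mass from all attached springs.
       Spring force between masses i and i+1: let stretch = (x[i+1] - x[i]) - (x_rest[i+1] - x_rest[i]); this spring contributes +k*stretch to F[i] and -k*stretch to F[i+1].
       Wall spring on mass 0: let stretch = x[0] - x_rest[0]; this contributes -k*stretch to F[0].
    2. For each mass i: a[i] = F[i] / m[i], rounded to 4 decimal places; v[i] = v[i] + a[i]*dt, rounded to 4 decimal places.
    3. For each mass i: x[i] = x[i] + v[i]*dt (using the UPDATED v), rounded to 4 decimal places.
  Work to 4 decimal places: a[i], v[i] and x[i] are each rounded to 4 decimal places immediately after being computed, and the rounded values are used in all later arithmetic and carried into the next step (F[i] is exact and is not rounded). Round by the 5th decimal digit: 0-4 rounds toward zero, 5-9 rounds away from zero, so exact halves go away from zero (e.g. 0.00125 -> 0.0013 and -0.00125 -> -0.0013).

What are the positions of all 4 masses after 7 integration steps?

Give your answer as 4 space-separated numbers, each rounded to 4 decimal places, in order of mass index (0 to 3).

Step 0: x=[5.0000 8.0000 11.0000 10.0000] v=[0.0000 -2.0000 0.0000 0.0000]
Step 1: x=[4.8750 7.5000 10.7500 10.1250] v=[-0.5000 -2.0000 -1.0000 0.5000]
Step 2: x=[4.6094 7.0391 10.2578 10.3633] v=[-1.0625 -1.8438 -1.9688 0.9531]
Step 3: x=[4.2076 6.6275 9.5710 10.6920] v=[-1.6074 -1.6466 -2.7471 1.3149]
Step 4: x=[3.6940 6.2486 8.7703 11.0795] v=[-2.0543 -1.5157 -3.2027 1.5498]
Step 5: x=[3.1092 5.8676 7.9564 11.4886] v=[-2.3392 -1.5239 -3.2558 1.6362]
Step 6: x=[2.5025 5.4448 7.2327 11.8810] v=[-2.4269 -1.6913 -2.8950 1.5697]
Step 7: x=[1.9233 4.9498 6.6877 12.2219] v=[-2.3170 -1.9799 -2.1799 1.3637]

Answer: 1.9233 4.9498 6.6877 12.2219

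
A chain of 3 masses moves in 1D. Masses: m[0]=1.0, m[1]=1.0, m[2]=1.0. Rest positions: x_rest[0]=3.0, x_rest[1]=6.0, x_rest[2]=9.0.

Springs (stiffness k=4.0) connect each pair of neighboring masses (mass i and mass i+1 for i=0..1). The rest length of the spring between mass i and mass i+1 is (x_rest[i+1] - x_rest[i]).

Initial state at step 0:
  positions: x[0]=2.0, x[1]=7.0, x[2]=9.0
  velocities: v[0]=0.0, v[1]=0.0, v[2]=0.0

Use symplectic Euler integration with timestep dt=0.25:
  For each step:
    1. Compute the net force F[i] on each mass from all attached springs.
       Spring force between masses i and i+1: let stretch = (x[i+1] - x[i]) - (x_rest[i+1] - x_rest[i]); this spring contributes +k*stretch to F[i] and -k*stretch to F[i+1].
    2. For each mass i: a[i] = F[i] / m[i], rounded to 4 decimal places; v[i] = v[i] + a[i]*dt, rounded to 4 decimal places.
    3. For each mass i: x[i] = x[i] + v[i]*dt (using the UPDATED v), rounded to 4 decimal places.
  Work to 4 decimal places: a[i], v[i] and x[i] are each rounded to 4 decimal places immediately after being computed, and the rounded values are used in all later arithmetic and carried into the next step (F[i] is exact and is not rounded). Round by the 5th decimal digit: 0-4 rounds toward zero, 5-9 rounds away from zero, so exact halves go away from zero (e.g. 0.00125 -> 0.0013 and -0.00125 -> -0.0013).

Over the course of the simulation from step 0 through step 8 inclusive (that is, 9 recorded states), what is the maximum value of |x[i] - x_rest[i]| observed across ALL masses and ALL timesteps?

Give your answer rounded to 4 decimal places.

Answer: 1.1094

Derivation:
Step 0: x=[2.0000 7.0000 9.0000] v=[0.0000 0.0000 0.0000]
Step 1: x=[2.5000 6.2500 9.2500] v=[2.0000 -3.0000 1.0000]
Step 2: x=[3.1875 5.3125 9.5000] v=[2.7500 -3.7500 1.0000]
Step 3: x=[3.6563 4.8906 9.4531] v=[1.8750 -1.6875 -0.1875]
Step 4: x=[3.6836 5.3008 9.0156] v=[0.1093 1.6407 -1.7500]
Step 5: x=[3.3652 6.2354 8.3994] v=[-1.2735 3.7383 -2.4648]
Step 6: x=[3.0144 6.9934 7.9922] v=[-1.4033 3.0321 -1.6288]
Step 7: x=[2.9083 7.0064 8.0853] v=[-0.4243 0.0519 0.3724]
Step 8: x=[3.0768 6.2646 8.6587] v=[0.6738 -2.9673 2.2935]
Max displacement = 1.1094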